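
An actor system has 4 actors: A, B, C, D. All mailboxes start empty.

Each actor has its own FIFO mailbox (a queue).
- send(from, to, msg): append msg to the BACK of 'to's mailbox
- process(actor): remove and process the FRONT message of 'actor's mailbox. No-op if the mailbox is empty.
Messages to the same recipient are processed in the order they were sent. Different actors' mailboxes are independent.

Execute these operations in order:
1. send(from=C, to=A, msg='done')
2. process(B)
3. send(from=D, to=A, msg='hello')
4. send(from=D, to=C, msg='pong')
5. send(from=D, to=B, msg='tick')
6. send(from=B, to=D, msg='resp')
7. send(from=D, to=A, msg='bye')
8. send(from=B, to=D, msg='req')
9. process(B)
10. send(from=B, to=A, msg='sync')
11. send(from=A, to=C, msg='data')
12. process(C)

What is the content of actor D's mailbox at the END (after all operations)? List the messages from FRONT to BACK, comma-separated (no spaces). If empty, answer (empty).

After 1 (send(from=C, to=A, msg='done')): A:[done] B:[] C:[] D:[]
After 2 (process(B)): A:[done] B:[] C:[] D:[]
After 3 (send(from=D, to=A, msg='hello')): A:[done,hello] B:[] C:[] D:[]
After 4 (send(from=D, to=C, msg='pong')): A:[done,hello] B:[] C:[pong] D:[]
After 5 (send(from=D, to=B, msg='tick')): A:[done,hello] B:[tick] C:[pong] D:[]
After 6 (send(from=B, to=D, msg='resp')): A:[done,hello] B:[tick] C:[pong] D:[resp]
After 7 (send(from=D, to=A, msg='bye')): A:[done,hello,bye] B:[tick] C:[pong] D:[resp]
After 8 (send(from=B, to=D, msg='req')): A:[done,hello,bye] B:[tick] C:[pong] D:[resp,req]
After 9 (process(B)): A:[done,hello,bye] B:[] C:[pong] D:[resp,req]
After 10 (send(from=B, to=A, msg='sync')): A:[done,hello,bye,sync] B:[] C:[pong] D:[resp,req]
After 11 (send(from=A, to=C, msg='data')): A:[done,hello,bye,sync] B:[] C:[pong,data] D:[resp,req]
After 12 (process(C)): A:[done,hello,bye,sync] B:[] C:[data] D:[resp,req]

Answer: resp,req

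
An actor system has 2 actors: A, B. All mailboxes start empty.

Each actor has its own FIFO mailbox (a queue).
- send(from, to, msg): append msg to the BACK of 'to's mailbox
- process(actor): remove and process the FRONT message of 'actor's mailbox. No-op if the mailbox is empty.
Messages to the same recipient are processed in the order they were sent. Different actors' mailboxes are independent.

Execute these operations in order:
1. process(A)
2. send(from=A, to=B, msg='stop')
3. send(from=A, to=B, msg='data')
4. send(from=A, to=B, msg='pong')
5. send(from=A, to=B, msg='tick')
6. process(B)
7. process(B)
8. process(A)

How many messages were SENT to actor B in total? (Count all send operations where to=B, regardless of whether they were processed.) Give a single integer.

After 1 (process(A)): A:[] B:[]
After 2 (send(from=A, to=B, msg='stop')): A:[] B:[stop]
After 3 (send(from=A, to=B, msg='data')): A:[] B:[stop,data]
After 4 (send(from=A, to=B, msg='pong')): A:[] B:[stop,data,pong]
After 5 (send(from=A, to=B, msg='tick')): A:[] B:[stop,data,pong,tick]
After 6 (process(B)): A:[] B:[data,pong,tick]
After 7 (process(B)): A:[] B:[pong,tick]
After 8 (process(A)): A:[] B:[pong,tick]

Answer: 4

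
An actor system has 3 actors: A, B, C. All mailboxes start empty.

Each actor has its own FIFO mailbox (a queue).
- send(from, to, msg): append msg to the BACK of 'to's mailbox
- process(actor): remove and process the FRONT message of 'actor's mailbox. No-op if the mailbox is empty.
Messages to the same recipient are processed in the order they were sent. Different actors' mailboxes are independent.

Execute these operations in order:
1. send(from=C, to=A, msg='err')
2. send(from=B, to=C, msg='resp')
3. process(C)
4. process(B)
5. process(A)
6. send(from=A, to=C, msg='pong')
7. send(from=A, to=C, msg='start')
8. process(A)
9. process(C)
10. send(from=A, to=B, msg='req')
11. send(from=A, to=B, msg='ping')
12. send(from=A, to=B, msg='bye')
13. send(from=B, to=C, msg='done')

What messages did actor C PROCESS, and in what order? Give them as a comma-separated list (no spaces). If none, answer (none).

Answer: resp,pong

Derivation:
After 1 (send(from=C, to=A, msg='err')): A:[err] B:[] C:[]
After 2 (send(from=B, to=C, msg='resp')): A:[err] B:[] C:[resp]
After 3 (process(C)): A:[err] B:[] C:[]
After 4 (process(B)): A:[err] B:[] C:[]
After 5 (process(A)): A:[] B:[] C:[]
After 6 (send(from=A, to=C, msg='pong')): A:[] B:[] C:[pong]
After 7 (send(from=A, to=C, msg='start')): A:[] B:[] C:[pong,start]
After 8 (process(A)): A:[] B:[] C:[pong,start]
After 9 (process(C)): A:[] B:[] C:[start]
After 10 (send(from=A, to=B, msg='req')): A:[] B:[req] C:[start]
After 11 (send(from=A, to=B, msg='ping')): A:[] B:[req,ping] C:[start]
After 12 (send(from=A, to=B, msg='bye')): A:[] B:[req,ping,bye] C:[start]
After 13 (send(from=B, to=C, msg='done')): A:[] B:[req,ping,bye] C:[start,done]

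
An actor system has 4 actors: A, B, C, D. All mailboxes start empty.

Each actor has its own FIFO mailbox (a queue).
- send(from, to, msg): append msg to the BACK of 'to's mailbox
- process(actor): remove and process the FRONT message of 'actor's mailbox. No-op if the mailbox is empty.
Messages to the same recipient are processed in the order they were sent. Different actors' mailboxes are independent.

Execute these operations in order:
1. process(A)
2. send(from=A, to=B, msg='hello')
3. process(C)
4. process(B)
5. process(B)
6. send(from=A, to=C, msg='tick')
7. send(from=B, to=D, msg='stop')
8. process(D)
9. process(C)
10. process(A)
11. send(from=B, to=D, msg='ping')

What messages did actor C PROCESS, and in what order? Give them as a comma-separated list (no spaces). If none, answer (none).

After 1 (process(A)): A:[] B:[] C:[] D:[]
After 2 (send(from=A, to=B, msg='hello')): A:[] B:[hello] C:[] D:[]
After 3 (process(C)): A:[] B:[hello] C:[] D:[]
After 4 (process(B)): A:[] B:[] C:[] D:[]
After 5 (process(B)): A:[] B:[] C:[] D:[]
After 6 (send(from=A, to=C, msg='tick')): A:[] B:[] C:[tick] D:[]
After 7 (send(from=B, to=D, msg='stop')): A:[] B:[] C:[tick] D:[stop]
After 8 (process(D)): A:[] B:[] C:[tick] D:[]
After 9 (process(C)): A:[] B:[] C:[] D:[]
After 10 (process(A)): A:[] B:[] C:[] D:[]
After 11 (send(from=B, to=D, msg='ping')): A:[] B:[] C:[] D:[ping]

Answer: tick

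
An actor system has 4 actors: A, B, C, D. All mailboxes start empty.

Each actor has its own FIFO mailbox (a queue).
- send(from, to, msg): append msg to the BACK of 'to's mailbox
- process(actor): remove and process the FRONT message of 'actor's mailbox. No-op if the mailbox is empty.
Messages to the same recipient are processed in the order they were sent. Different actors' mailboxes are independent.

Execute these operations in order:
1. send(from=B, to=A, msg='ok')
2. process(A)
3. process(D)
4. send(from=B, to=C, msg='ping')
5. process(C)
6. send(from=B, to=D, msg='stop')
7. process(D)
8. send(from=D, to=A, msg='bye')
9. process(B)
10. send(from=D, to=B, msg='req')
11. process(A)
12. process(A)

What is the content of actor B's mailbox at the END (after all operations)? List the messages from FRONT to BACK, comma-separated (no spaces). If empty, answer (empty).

Answer: req

Derivation:
After 1 (send(from=B, to=A, msg='ok')): A:[ok] B:[] C:[] D:[]
After 2 (process(A)): A:[] B:[] C:[] D:[]
After 3 (process(D)): A:[] B:[] C:[] D:[]
After 4 (send(from=B, to=C, msg='ping')): A:[] B:[] C:[ping] D:[]
After 5 (process(C)): A:[] B:[] C:[] D:[]
After 6 (send(from=B, to=D, msg='stop')): A:[] B:[] C:[] D:[stop]
After 7 (process(D)): A:[] B:[] C:[] D:[]
After 8 (send(from=D, to=A, msg='bye')): A:[bye] B:[] C:[] D:[]
After 9 (process(B)): A:[bye] B:[] C:[] D:[]
After 10 (send(from=D, to=B, msg='req')): A:[bye] B:[req] C:[] D:[]
After 11 (process(A)): A:[] B:[req] C:[] D:[]
After 12 (process(A)): A:[] B:[req] C:[] D:[]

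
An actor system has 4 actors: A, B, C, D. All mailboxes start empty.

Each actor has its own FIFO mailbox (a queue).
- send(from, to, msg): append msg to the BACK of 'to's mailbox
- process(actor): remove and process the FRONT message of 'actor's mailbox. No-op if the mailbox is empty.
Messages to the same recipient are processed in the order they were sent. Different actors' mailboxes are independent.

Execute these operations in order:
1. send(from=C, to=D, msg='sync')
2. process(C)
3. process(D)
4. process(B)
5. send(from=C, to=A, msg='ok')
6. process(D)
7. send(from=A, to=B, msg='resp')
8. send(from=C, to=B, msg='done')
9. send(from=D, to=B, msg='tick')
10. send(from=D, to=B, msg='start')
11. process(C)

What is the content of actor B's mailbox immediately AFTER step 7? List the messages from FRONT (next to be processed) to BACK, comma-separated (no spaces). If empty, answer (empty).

After 1 (send(from=C, to=D, msg='sync')): A:[] B:[] C:[] D:[sync]
After 2 (process(C)): A:[] B:[] C:[] D:[sync]
After 3 (process(D)): A:[] B:[] C:[] D:[]
After 4 (process(B)): A:[] B:[] C:[] D:[]
After 5 (send(from=C, to=A, msg='ok')): A:[ok] B:[] C:[] D:[]
After 6 (process(D)): A:[ok] B:[] C:[] D:[]
After 7 (send(from=A, to=B, msg='resp')): A:[ok] B:[resp] C:[] D:[]

resp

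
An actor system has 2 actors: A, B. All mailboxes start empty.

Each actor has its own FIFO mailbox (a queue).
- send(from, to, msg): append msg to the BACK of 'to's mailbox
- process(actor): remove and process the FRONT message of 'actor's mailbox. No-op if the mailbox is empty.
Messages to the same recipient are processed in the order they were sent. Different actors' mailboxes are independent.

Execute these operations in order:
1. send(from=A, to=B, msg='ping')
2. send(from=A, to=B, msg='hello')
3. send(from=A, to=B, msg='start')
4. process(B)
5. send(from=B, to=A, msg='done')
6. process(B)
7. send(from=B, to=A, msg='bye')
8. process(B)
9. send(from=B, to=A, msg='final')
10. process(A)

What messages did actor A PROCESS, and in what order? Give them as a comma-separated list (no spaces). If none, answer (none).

Answer: done

Derivation:
After 1 (send(from=A, to=B, msg='ping')): A:[] B:[ping]
After 2 (send(from=A, to=B, msg='hello')): A:[] B:[ping,hello]
After 3 (send(from=A, to=B, msg='start')): A:[] B:[ping,hello,start]
After 4 (process(B)): A:[] B:[hello,start]
After 5 (send(from=B, to=A, msg='done')): A:[done] B:[hello,start]
After 6 (process(B)): A:[done] B:[start]
After 7 (send(from=B, to=A, msg='bye')): A:[done,bye] B:[start]
After 8 (process(B)): A:[done,bye] B:[]
After 9 (send(from=B, to=A, msg='final')): A:[done,bye,final] B:[]
After 10 (process(A)): A:[bye,final] B:[]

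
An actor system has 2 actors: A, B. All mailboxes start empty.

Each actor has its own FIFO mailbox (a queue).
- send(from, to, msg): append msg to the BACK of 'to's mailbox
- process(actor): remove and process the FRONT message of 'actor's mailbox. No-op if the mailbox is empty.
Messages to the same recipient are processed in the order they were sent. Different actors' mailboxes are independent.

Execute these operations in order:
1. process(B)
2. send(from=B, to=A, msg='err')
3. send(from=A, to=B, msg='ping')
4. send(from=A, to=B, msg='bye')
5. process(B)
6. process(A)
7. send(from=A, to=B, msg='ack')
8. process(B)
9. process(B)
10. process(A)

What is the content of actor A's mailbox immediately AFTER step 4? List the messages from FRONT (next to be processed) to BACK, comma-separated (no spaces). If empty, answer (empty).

After 1 (process(B)): A:[] B:[]
After 2 (send(from=B, to=A, msg='err')): A:[err] B:[]
After 3 (send(from=A, to=B, msg='ping')): A:[err] B:[ping]
After 4 (send(from=A, to=B, msg='bye')): A:[err] B:[ping,bye]

err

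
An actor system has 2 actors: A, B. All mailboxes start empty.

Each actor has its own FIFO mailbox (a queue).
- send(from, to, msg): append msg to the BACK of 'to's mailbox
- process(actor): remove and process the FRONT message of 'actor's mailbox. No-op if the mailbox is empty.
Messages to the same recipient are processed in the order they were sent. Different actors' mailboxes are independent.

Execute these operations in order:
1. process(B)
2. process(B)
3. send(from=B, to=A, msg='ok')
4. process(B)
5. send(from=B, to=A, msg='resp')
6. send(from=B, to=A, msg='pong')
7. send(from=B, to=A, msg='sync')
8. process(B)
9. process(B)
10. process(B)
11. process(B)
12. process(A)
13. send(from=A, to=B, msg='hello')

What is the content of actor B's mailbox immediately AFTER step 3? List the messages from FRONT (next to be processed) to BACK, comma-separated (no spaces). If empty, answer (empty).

After 1 (process(B)): A:[] B:[]
After 2 (process(B)): A:[] B:[]
After 3 (send(from=B, to=A, msg='ok')): A:[ok] B:[]

(empty)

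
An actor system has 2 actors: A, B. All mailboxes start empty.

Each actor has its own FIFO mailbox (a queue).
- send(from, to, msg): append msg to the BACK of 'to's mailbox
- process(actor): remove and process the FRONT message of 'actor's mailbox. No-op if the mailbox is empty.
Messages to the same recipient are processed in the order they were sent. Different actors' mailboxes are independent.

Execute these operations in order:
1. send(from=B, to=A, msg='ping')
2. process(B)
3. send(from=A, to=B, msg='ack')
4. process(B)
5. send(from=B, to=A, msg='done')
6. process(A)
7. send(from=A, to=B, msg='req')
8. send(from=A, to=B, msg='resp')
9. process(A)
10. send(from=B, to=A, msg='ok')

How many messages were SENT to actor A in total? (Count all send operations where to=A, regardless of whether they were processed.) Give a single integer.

Answer: 3

Derivation:
After 1 (send(from=B, to=A, msg='ping')): A:[ping] B:[]
After 2 (process(B)): A:[ping] B:[]
After 3 (send(from=A, to=B, msg='ack')): A:[ping] B:[ack]
After 4 (process(B)): A:[ping] B:[]
After 5 (send(from=B, to=A, msg='done')): A:[ping,done] B:[]
After 6 (process(A)): A:[done] B:[]
After 7 (send(from=A, to=B, msg='req')): A:[done] B:[req]
After 8 (send(from=A, to=B, msg='resp')): A:[done] B:[req,resp]
After 9 (process(A)): A:[] B:[req,resp]
After 10 (send(from=B, to=A, msg='ok')): A:[ok] B:[req,resp]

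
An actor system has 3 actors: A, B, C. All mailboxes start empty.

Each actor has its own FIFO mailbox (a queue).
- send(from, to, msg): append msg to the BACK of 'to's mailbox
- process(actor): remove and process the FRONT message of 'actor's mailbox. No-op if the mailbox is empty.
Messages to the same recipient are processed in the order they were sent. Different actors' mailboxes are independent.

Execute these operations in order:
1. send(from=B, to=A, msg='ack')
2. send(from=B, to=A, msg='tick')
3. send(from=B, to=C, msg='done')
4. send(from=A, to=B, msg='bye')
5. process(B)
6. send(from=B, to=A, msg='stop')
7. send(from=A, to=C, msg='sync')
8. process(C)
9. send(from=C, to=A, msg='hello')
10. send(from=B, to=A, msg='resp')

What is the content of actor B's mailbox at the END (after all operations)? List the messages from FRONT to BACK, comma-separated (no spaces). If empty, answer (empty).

Answer: (empty)

Derivation:
After 1 (send(from=B, to=A, msg='ack')): A:[ack] B:[] C:[]
After 2 (send(from=B, to=A, msg='tick')): A:[ack,tick] B:[] C:[]
After 3 (send(from=B, to=C, msg='done')): A:[ack,tick] B:[] C:[done]
After 4 (send(from=A, to=B, msg='bye')): A:[ack,tick] B:[bye] C:[done]
After 5 (process(B)): A:[ack,tick] B:[] C:[done]
After 6 (send(from=B, to=A, msg='stop')): A:[ack,tick,stop] B:[] C:[done]
After 7 (send(from=A, to=C, msg='sync')): A:[ack,tick,stop] B:[] C:[done,sync]
After 8 (process(C)): A:[ack,tick,stop] B:[] C:[sync]
After 9 (send(from=C, to=A, msg='hello')): A:[ack,tick,stop,hello] B:[] C:[sync]
After 10 (send(from=B, to=A, msg='resp')): A:[ack,tick,stop,hello,resp] B:[] C:[sync]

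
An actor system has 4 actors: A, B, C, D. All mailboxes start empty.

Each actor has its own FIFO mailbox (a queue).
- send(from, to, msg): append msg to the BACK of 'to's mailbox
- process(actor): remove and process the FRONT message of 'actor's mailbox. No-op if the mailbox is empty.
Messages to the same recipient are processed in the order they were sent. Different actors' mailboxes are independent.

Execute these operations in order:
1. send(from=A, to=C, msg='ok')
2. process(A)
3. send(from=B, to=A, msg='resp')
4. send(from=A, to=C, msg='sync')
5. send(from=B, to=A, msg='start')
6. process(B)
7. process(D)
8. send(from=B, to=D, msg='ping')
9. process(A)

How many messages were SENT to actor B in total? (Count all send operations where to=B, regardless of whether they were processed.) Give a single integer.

Answer: 0

Derivation:
After 1 (send(from=A, to=C, msg='ok')): A:[] B:[] C:[ok] D:[]
After 2 (process(A)): A:[] B:[] C:[ok] D:[]
After 3 (send(from=B, to=A, msg='resp')): A:[resp] B:[] C:[ok] D:[]
After 4 (send(from=A, to=C, msg='sync')): A:[resp] B:[] C:[ok,sync] D:[]
After 5 (send(from=B, to=A, msg='start')): A:[resp,start] B:[] C:[ok,sync] D:[]
After 6 (process(B)): A:[resp,start] B:[] C:[ok,sync] D:[]
After 7 (process(D)): A:[resp,start] B:[] C:[ok,sync] D:[]
After 8 (send(from=B, to=D, msg='ping')): A:[resp,start] B:[] C:[ok,sync] D:[ping]
After 9 (process(A)): A:[start] B:[] C:[ok,sync] D:[ping]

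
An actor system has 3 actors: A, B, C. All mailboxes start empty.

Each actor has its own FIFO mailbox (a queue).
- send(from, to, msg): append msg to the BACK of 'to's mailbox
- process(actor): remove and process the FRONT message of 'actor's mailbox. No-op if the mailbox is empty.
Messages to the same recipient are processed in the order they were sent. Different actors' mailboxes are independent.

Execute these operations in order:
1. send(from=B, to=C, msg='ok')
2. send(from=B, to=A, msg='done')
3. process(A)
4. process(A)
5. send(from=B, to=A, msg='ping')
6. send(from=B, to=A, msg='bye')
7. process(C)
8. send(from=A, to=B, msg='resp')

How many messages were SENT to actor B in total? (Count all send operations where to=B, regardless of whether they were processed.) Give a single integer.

After 1 (send(from=B, to=C, msg='ok')): A:[] B:[] C:[ok]
After 2 (send(from=B, to=A, msg='done')): A:[done] B:[] C:[ok]
After 3 (process(A)): A:[] B:[] C:[ok]
After 4 (process(A)): A:[] B:[] C:[ok]
After 5 (send(from=B, to=A, msg='ping')): A:[ping] B:[] C:[ok]
After 6 (send(from=B, to=A, msg='bye')): A:[ping,bye] B:[] C:[ok]
After 7 (process(C)): A:[ping,bye] B:[] C:[]
After 8 (send(from=A, to=B, msg='resp')): A:[ping,bye] B:[resp] C:[]

Answer: 1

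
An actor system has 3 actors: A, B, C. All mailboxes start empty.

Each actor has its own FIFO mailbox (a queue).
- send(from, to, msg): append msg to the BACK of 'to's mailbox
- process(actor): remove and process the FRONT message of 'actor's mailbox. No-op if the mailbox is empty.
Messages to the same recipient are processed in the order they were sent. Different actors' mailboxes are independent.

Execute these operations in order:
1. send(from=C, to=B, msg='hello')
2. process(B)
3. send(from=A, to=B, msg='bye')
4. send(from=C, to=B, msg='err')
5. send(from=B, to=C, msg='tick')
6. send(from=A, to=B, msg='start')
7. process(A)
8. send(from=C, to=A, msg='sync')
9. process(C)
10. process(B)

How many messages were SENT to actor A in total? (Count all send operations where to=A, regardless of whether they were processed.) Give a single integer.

After 1 (send(from=C, to=B, msg='hello')): A:[] B:[hello] C:[]
After 2 (process(B)): A:[] B:[] C:[]
After 3 (send(from=A, to=B, msg='bye')): A:[] B:[bye] C:[]
After 4 (send(from=C, to=B, msg='err')): A:[] B:[bye,err] C:[]
After 5 (send(from=B, to=C, msg='tick')): A:[] B:[bye,err] C:[tick]
After 6 (send(from=A, to=B, msg='start')): A:[] B:[bye,err,start] C:[tick]
After 7 (process(A)): A:[] B:[bye,err,start] C:[tick]
After 8 (send(from=C, to=A, msg='sync')): A:[sync] B:[bye,err,start] C:[tick]
After 9 (process(C)): A:[sync] B:[bye,err,start] C:[]
After 10 (process(B)): A:[sync] B:[err,start] C:[]

Answer: 1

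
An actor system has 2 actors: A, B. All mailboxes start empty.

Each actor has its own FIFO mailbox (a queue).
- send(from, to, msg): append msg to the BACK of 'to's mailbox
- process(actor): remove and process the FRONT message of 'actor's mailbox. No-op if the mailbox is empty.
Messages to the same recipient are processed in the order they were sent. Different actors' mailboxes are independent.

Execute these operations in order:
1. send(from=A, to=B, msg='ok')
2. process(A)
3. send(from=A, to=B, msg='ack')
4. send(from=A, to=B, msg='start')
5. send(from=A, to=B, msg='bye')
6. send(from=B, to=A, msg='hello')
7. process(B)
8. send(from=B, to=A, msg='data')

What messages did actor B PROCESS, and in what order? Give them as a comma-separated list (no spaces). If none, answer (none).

Answer: ok

Derivation:
After 1 (send(from=A, to=B, msg='ok')): A:[] B:[ok]
After 2 (process(A)): A:[] B:[ok]
After 3 (send(from=A, to=B, msg='ack')): A:[] B:[ok,ack]
After 4 (send(from=A, to=B, msg='start')): A:[] B:[ok,ack,start]
After 5 (send(from=A, to=B, msg='bye')): A:[] B:[ok,ack,start,bye]
After 6 (send(from=B, to=A, msg='hello')): A:[hello] B:[ok,ack,start,bye]
After 7 (process(B)): A:[hello] B:[ack,start,bye]
After 8 (send(from=B, to=A, msg='data')): A:[hello,data] B:[ack,start,bye]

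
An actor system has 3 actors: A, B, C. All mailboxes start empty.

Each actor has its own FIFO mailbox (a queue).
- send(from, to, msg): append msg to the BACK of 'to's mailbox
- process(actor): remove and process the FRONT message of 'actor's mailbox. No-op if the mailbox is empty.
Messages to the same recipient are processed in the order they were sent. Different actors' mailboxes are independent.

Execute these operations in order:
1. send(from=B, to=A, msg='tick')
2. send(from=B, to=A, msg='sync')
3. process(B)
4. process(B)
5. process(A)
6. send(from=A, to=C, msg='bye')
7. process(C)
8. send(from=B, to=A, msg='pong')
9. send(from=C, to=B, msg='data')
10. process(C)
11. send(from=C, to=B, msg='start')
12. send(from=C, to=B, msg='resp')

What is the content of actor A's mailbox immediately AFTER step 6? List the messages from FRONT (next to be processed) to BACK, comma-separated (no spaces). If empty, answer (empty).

After 1 (send(from=B, to=A, msg='tick')): A:[tick] B:[] C:[]
After 2 (send(from=B, to=A, msg='sync')): A:[tick,sync] B:[] C:[]
After 3 (process(B)): A:[tick,sync] B:[] C:[]
After 4 (process(B)): A:[tick,sync] B:[] C:[]
After 5 (process(A)): A:[sync] B:[] C:[]
After 6 (send(from=A, to=C, msg='bye')): A:[sync] B:[] C:[bye]

sync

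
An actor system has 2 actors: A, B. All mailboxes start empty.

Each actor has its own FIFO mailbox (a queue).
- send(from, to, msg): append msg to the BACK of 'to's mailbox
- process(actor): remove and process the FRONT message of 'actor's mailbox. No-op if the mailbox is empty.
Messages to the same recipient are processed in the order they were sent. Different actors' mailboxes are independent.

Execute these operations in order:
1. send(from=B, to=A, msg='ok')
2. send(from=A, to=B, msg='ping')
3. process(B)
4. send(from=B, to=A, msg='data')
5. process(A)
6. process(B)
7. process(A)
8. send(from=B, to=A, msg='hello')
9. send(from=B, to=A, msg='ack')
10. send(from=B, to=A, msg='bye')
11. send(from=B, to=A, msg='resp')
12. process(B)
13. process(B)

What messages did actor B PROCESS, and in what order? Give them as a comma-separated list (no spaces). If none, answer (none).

Answer: ping

Derivation:
After 1 (send(from=B, to=A, msg='ok')): A:[ok] B:[]
After 2 (send(from=A, to=B, msg='ping')): A:[ok] B:[ping]
After 3 (process(B)): A:[ok] B:[]
After 4 (send(from=B, to=A, msg='data')): A:[ok,data] B:[]
After 5 (process(A)): A:[data] B:[]
After 6 (process(B)): A:[data] B:[]
After 7 (process(A)): A:[] B:[]
After 8 (send(from=B, to=A, msg='hello')): A:[hello] B:[]
After 9 (send(from=B, to=A, msg='ack')): A:[hello,ack] B:[]
After 10 (send(from=B, to=A, msg='bye')): A:[hello,ack,bye] B:[]
After 11 (send(from=B, to=A, msg='resp')): A:[hello,ack,bye,resp] B:[]
After 12 (process(B)): A:[hello,ack,bye,resp] B:[]
After 13 (process(B)): A:[hello,ack,bye,resp] B:[]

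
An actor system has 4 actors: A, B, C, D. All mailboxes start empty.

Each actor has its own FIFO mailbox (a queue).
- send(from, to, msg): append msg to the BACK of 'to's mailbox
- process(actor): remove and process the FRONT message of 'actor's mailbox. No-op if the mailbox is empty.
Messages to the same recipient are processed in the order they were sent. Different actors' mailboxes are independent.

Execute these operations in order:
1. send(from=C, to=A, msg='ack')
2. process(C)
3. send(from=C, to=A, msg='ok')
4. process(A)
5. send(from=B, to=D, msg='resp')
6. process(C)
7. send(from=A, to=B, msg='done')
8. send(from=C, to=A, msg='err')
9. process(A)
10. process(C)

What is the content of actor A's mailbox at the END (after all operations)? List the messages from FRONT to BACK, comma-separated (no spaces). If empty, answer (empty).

Answer: err

Derivation:
After 1 (send(from=C, to=A, msg='ack')): A:[ack] B:[] C:[] D:[]
After 2 (process(C)): A:[ack] B:[] C:[] D:[]
After 3 (send(from=C, to=A, msg='ok')): A:[ack,ok] B:[] C:[] D:[]
After 4 (process(A)): A:[ok] B:[] C:[] D:[]
After 5 (send(from=B, to=D, msg='resp')): A:[ok] B:[] C:[] D:[resp]
After 6 (process(C)): A:[ok] B:[] C:[] D:[resp]
After 7 (send(from=A, to=B, msg='done')): A:[ok] B:[done] C:[] D:[resp]
After 8 (send(from=C, to=A, msg='err')): A:[ok,err] B:[done] C:[] D:[resp]
After 9 (process(A)): A:[err] B:[done] C:[] D:[resp]
After 10 (process(C)): A:[err] B:[done] C:[] D:[resp]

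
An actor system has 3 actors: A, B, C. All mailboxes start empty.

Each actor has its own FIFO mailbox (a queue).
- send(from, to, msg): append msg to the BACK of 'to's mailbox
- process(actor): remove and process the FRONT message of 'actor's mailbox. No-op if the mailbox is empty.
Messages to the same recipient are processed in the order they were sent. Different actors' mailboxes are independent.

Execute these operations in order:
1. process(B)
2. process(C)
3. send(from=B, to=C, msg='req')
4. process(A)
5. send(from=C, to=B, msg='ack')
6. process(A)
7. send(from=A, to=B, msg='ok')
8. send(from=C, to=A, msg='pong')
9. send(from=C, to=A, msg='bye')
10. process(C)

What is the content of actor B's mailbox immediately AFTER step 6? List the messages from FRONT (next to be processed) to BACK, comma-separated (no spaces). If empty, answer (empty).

After 1 (process(B)): A:[] B:[] C:[]
After 2 (process(C)): A:[] B:[] C:[]
After 3 (send(from=B, to=C, msg='req')): A:[] B:[] C:[req]
After 4 (process(A)): A:[] B:[] C:[req]
After 5 (send(from=C, to=B, msg='ack')): A:[] B:[ack] C:[req]
After 6 (process(A)): A:[] B:[ack] C:[req]

ack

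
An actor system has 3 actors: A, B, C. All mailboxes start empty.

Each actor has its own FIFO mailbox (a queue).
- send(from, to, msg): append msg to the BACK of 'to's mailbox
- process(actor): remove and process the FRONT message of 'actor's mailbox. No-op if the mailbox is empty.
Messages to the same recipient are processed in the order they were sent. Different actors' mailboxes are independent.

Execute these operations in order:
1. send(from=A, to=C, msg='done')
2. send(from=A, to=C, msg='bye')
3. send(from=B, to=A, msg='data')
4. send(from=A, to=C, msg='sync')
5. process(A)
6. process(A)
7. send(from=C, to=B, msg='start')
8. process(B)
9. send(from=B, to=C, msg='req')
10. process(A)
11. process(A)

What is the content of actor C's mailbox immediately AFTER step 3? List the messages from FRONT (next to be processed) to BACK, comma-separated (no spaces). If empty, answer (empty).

After 1 (send(from=A, to=C, msg='done')): A:[] B:[] C:[done]
After 2 (send(from=A, to=C, msg='bye')): A:[] B:[] C:[done,bye]
After 3 (send(from=B, to=A, msg='data')): A:[data] B:[] C:[done,bye]

done,bye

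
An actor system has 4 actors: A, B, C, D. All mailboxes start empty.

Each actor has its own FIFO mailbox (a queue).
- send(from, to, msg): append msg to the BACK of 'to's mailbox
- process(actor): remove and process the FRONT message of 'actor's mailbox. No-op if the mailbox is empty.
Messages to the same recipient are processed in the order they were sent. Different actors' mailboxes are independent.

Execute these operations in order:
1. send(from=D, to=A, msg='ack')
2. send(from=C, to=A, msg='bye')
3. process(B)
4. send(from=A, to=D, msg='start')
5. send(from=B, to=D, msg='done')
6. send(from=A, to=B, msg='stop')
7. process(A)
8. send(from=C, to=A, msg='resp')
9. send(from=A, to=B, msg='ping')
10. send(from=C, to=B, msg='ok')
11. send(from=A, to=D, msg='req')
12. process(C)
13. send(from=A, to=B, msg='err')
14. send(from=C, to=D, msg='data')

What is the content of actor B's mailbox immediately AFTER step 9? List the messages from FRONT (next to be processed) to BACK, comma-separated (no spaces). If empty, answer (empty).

After 1 (send(from=D, to=A, msg='ack')): A:[ack] B:[] C:[] D:[]
After 2 (send(from=C, to=A, msg='bye')): A:[ack,bye] B:[] C:[] D:[]
After 3 (process(B)): A:[ack,bye] B:[] C:[] D:[]
After 4 (send(from=A, to=D, msg='start')): A:[ack,bye] B:[] C:[] D:[start]
After 5 (send(from=B, to=D, msg='done')): A:[ack,bye] B:[] C:[] D:[start,done]
After 6 (send(from=A, to=B, msg='stop')): A:[ack,bye] B:[stop] C:[] D:[start,done]
After 7 (process(A)): A:[bye] B:[stop] C:[] D:[start,done]
After 8 (send(from=C, to=A, msg='resp')): A:[bye,resp] B:[stop] C:[] D:[start,done]
After 9 (send(from=A, to=B, msg='ping')): A:[bye,resp] B:[stop,ping] C:[] D:[start,done]

stop,ping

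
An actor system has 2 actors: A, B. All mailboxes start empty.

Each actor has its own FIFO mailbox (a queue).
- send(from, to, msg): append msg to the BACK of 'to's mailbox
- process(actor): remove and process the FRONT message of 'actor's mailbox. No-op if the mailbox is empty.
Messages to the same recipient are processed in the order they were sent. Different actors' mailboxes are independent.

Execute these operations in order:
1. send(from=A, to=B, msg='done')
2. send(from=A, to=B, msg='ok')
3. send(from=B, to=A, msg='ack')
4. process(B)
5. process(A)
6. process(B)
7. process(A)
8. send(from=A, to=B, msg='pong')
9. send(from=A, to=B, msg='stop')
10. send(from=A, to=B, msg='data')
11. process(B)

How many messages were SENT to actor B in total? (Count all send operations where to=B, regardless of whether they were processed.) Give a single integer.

After 1 (send(from=A, to=B, msg='done')): A:[] B:[done]
After 2 (send(from=A, to=B, msg='ok')): A:[] B:[done,ok]
After 3 (send(from=B, to=A, msg='ack')): A:[ack] B:[done,ok]
After 4 (process(B)): A:[ack] B:[ok]
After 5 (process(A)): A:[] B:[ok]
After 6 (process(B)): A:[] B:[]
After 7 (process(A)): A:[] B:[]
After 8 (send(from=A, to=B, msg='pong')): A:[] B:[pong]
After 9 (send(from=A, to=B, msg='stop')): A:[] B:[pong,stop]
After 10 (send(from=A, to=B, msg='data')): A:[] B:[pong,stop,data]
After 11 (process(B)): A:[] B:[stop,data]

Answer: 5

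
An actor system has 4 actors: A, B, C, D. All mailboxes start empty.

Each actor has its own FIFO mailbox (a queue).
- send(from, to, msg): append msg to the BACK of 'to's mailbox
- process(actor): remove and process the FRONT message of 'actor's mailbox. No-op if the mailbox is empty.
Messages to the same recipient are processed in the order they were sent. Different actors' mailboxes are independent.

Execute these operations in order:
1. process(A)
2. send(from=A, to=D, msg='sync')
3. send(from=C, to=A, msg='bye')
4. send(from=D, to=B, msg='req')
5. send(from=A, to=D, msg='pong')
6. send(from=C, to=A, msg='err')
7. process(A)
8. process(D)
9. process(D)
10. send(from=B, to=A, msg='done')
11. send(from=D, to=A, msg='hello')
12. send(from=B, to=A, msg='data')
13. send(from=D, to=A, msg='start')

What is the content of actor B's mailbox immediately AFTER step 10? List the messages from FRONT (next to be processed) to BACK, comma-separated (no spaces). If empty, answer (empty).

After 1 (process(A)): A:[] B:[] C:[] D:[]
After 2 (send(from=A, to=D, msg='sync')): A:[] B:[] C:[] D:[sync]
After 3 (send(from=C, to=A, msg='bye')): A:[bye] B:[] C:[] D:[sync]
After 4 (send(from=D, to=B, msg='req')): A:[bye] B:[req] C:[] D:[sync]
After 5 (send(from=A, to=D, msg='pong')): A:[bye] B:[req] C:[] D:[sync,pong]
After 6 (send(from=C, to=A, msg='err')): A:[bye,err] B:[req] C:[] D:[sync,pong]
After 7 (process(A)): A:[err] B:[req] C:[] D:[sync,pong]
After 8 (process(D)): A:[err] B:[req] C:[] D:[pong]
After 9 (process(D)): A:[err] B:[req] C:[] D:[]
After 10 (send(from=B, to=A, msg='done')): A:[err,done] B:[req] C:[] D:[]

req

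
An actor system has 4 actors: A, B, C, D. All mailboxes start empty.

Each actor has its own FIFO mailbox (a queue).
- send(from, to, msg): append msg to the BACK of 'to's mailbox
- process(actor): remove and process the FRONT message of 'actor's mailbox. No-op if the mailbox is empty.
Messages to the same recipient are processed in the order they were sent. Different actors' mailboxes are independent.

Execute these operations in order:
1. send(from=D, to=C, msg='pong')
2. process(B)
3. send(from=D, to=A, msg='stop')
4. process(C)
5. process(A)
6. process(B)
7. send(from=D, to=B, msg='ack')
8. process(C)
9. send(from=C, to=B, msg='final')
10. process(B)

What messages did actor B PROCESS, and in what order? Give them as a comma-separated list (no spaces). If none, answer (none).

After 1 (send(from=D, to=C, msg='pong')): A:[] B:[] C:[pong] D:[]
After 2 (process(B)): A:[] B:[] C:[pong] D:[]
After 3 (send(from=D, to=A, msg='stop')): A:[stop] B:[] C:[pong] D:[]
After 4 (process(C)): A:[stop] B:[] C:[] D:[]
After 5 (process(A)): A:[] B:[] C:[] D:[]
After 6 (process(B)): A:[] B:[] C:[] D:[]
After 7 (send(from=D, to=B, msg='ack')): A:[] B:[ack] C:[] D:[]
After 8 (process(C)): A:[] B:[ack] C:[] D:[]
After 9 (send(from=C, to=B, msg='final')): A:[] B:[ack,final] C:[] D:[]
After 10 (process(B)): A:[] B:[final] C:[] D:[]

Answer: ack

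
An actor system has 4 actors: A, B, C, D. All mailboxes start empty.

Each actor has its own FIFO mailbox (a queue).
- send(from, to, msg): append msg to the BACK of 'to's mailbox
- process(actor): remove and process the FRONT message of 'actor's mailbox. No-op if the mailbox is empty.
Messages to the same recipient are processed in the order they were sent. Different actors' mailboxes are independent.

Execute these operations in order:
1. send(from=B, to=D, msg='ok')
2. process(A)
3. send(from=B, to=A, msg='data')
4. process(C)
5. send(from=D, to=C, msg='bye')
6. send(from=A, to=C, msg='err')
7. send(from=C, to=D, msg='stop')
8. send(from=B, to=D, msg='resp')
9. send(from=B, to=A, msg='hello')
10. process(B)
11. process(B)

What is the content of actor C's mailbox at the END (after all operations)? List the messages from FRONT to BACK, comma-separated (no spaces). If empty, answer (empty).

Answer: bye,err

Derivation:
After 1 (send(from=B, to=D, msg='ok')): A:[] B:[] C:[] D:[ok]
After 2 (process(A)): A:[] B:[] C:[] D:[ok]
After 3 (send(from=B, to=A, msg='data')): A:[data] B:[] C:[] D:[ok]
After 4 (process(C)): A:[data] B:[] C:[] D:[ok]
After 5 (send(from=D, to=C, msg='bye')): A:[data] B:[] C:[bye] D:[ok]
After 6 (send(from=A, to=C, msg='err')): A:[data] B:[] C:[bye,err] D:[ok]
After 7 (send(from=C, to=D, msg='stop')): A:[data] B:[] C:[bye,err] D:[ok,stop]
After 8 (send(from=B, to=D, msg='resp')): A:[data] B:[] C:[bye,err] D:[ok,stop,resp]
After 9 (send(from=B, to=A, msg='hello')): A:[data,hello] B:[] C:[bye,err] D:[ok,stop,resp]
After 10 (process(B)): A:[data,hello] B:[] C:[bye,err] D:[ok,stop,resp]
After 11 (process(B)): A:[data,hello] B:[] C:[bye,err] D:[ok,stop,resp]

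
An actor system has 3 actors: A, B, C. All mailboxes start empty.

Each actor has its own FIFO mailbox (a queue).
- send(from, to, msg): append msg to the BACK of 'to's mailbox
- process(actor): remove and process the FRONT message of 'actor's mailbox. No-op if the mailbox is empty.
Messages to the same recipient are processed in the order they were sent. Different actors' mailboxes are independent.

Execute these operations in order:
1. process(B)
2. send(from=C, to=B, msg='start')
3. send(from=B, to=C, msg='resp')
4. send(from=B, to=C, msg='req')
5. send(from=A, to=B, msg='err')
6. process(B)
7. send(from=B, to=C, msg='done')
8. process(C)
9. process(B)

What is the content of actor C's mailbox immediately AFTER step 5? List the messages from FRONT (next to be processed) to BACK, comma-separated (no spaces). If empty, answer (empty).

After 1 (process(B)): A:[] B:[] C:[]
After 2 (send(from=C, to=B, msg='start')): A:[] B:[start] C:[]
After 3 (send(from=B, to=C, msg='resp')): A:[] B:[start] C:[resp]
After 4 (send(from=B, to=C, msg='req')): A:[] B:[start] C:[resp,req]
After 5 (send(from=A, to=B, msg='err')): A:[] B:[start,err] C:[resp,req]

resp,req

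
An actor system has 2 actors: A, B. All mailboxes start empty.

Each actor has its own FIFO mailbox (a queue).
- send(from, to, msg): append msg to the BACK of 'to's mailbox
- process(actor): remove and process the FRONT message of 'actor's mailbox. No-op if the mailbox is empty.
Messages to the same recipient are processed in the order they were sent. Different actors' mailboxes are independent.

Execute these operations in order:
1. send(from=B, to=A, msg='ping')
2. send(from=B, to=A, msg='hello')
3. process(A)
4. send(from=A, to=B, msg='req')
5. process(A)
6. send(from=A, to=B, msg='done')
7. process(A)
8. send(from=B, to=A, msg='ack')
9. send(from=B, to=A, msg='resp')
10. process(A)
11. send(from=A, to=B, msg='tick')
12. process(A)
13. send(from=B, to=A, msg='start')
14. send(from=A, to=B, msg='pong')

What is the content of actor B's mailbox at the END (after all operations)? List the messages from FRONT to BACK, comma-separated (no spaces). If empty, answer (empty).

Answer: req,done,tick,pong

Derivation:
After 1 (send(from=B, to=A, msg='ping')): A:[ping] B:[]
After 2 (send(from=B, to=A, msg='hello')): A:[ping,hello] B:[]
After 3 (process(A)): A:[hello] B:[]
After 4 (send(from=A, to=B, msg='req')): A:[hello] B:[req]
After 5 (process(A)): A:[] B:[req]
After 6 (send(from=A, to=B, msg='done')): A:[] B:[req,done]
After 7 (process(A)): A:[] B:[req,done]
After 8 (send(from=B, to=A, msg='ack')): A:[ack] B:[req,done]
After 9 (send(from=B, to=A, msg='resp')): A:[ack,resp] B:[req,done]
After 10 (process(A)): A:[resp] B:[req,done]
After 11 (send(from=A, to=B, msg='tick')): A:[resp] B:[req,done,tick]
After 12 (process(A)): A:[] B:[req,done,tick]
After 13 (send(from=B, to=A, msg='start')): A:[start] B:[req,done,tick]
After 14 (send(from=A, to=B, msg='pong')): A:[start] B:[req,done,tick,pong]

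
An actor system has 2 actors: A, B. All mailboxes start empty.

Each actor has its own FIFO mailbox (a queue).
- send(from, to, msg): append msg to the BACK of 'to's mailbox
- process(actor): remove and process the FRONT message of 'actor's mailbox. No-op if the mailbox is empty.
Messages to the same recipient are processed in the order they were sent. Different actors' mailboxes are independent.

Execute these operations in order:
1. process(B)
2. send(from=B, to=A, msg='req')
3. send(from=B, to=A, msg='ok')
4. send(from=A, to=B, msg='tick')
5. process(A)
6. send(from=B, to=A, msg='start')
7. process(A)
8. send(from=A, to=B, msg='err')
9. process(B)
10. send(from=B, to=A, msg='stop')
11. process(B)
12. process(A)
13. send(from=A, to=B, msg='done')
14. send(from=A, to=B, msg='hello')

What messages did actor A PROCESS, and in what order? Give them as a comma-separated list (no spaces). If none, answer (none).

After 1 (process(B)): A:[] B:[]
After 2 (send(from=B, to=A, msg='req')): A:[req] B:[]
After 3 (send(from=B, to=A, msg='ok')): A:[req,ok] B:[]
After 4 (send(from=A, to=B, msg='tick')): A:[req,ok] B:[tick]
After 5 (process(A)): A:[ok] B:[tick]
After 6 (send(from=B, to=A, msg='start')): A:[ok,start] B:[tick]
After 7 (process(A)): A:[start] B:[tick]
After 8 (send(from=A, to=B, msg='err')): A:[start] B:[tick,err]
After 9 (process(B)): A:[start] B:[err]
After 10 (send(from=B, to=A, msg='stop')): A:[start,stop] B:[err]
After 11 (process(B)): A:[start,stop] B:[]
After 12 (process(A)): A:[stop] B:[]
After 13 (send(from=A, to=B, msg='done')): A:[stop] B:[done]
After 14 (send(from=A, to=B, msg='hello')): A:[stop] B:[done,hello]

Answer: req,ok,start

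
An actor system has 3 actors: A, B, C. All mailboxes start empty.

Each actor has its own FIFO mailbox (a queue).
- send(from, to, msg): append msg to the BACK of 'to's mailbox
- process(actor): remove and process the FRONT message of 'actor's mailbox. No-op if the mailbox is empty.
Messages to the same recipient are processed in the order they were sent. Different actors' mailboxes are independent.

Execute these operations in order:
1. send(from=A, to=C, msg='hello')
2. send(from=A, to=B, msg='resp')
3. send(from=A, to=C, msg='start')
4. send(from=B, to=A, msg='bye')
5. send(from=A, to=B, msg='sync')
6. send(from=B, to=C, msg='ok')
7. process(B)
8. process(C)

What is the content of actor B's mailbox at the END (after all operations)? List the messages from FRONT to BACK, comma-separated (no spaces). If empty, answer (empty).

Answer: sync

Derivation:
After 1 (send(from=A, to=C, msg='hello')): A:[] B:[] C:[hello]
After 2 (send(from=A, to=B, msg='resp')): A:[] B:[resp] C:[hello]
After 3 (send(from=A, to=C, msg='start')): A:[] B:[resp] C:[hello,start]
After 4 (send(from=B, to=A, msg='bye')): A:[bye] B:[resp] C:[hello,start]
After 5 (send(from=A, to=B, msg='sync')): A:[bye] B:[resp,sync] C:[hello,start]
After 6 (send(from=B, to=C, msg='ok')): A:[bye] B:[resp,sync] C:[hello,start,ok]
After 7 (process(B)): A:[bye] B:[sync] C:[hello,start,ok]
After 8 (process(C)): A:[bye] B:[sync] C:[start,ok]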